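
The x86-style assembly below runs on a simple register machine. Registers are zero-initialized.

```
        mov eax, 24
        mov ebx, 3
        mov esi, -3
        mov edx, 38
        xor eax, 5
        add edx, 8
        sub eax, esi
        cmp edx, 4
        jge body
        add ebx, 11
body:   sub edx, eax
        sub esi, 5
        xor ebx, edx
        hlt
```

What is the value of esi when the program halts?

after mov eax, 24: eax=24
after mov ebx, 3: ebx=3
after mov esi, -3: esi=-3
after mov edx, 38: edx=38
after xor eax, 5: eax=24^5=29
after add edx, 8: edx=38+8=46
after sub eax, esi: eax=29-(-3)=32
cmp edx, 4  (cmp 46,4)
jge body: taken
after sub edx, eax: edx=46-32=14
after sub esi, 5: esi=(-3)-5=-8
after xor ebx, edx: ebx=3^14=13
halt.

-8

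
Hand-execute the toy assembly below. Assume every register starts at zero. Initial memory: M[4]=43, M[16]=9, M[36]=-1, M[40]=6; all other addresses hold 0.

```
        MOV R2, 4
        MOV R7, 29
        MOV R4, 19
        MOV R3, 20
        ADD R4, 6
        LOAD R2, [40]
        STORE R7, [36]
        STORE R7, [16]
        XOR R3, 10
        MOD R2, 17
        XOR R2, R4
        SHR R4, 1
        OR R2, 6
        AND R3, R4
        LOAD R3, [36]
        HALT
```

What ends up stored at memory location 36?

29

MOV R2, 4 → R2=4
MOV R7, 29 → R7=29
MOV R4, 19 → R4=19
MOV R3, 20 → R3=20
ADD R4, 6 → R4=19+6=25
LOAD R2, [40] → R2=M[40]=6
STORE R7, [36] → M[36]=29
STORE R7, [16] → M[16]=29
XOR R3, 10 → R3=20^10=30
MOD R2, 17 → R2=6%17=6
XOR R2, R4 → R2=6^25=31
SHR R4, 1 → R4=25>>1=12
OR R2, 6 → R2=31|6=31
AND R3, R4 → R3=30&12=12
LOAD R3, [36] → R3=M[36]=29
halt.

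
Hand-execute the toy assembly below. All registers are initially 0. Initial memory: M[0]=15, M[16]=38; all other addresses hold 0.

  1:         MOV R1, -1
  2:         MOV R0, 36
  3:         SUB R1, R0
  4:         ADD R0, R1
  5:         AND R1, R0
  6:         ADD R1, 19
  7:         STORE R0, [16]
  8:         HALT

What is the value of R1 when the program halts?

-18

after MOV R1, -1: R1=-1
after MOV R0, 36: R0=36
after SUB R1, R0: R1=(-1)-36=-37
after ADD R0, R1: R0=36+(-37)=-1
after AND R1, R0: R1=(-37)&(-1)=-37
after ADD R1, 19: R1=(-37)+19=-18
STORE R0, [16] → M[16]=-1
halt.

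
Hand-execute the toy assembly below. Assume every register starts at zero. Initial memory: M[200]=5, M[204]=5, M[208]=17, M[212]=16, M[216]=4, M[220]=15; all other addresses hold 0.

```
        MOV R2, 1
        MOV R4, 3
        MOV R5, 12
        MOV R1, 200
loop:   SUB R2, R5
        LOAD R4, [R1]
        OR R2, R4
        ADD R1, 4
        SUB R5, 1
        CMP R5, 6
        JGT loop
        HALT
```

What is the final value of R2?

-17

MOV R2, 1 → R2=1
MOV R4, 3 → R4=3
MOV R5, 12 → R5=12
MOV R1, 200 → R1=200
SUB R2, R5 → R2=1-12=-11
LOAD R4, [R1] → R4=M[200]=5
OR R2, R4 → R2=(-11)|5=-11
ADD R1, 4 → R1=200+4=204
SUB R5, 1 → R5=12-1=11
CMP R5, 6  (cmp 11,6)
JGT loop: taken
SUB R2, R5 → R2=(-11)-11=-22
LOAD R4, [R1] → R4=M[204]=5
OR R2, R4 → R2=(-22)|5=-17
ADD R1, 4 → R1=204+4=208
SUB R5, 1 → R5=11-1=10
CMP R5, 6  (cmp 10,6)
JGT loop: taken
SUB R2, R5 → R2=(-17)-10=-27
LOAD R4, [R1] → R4=M[208]=17
OR R2, R4 → R2=(-27)|17=-11
ADD R1, 4 → R1=208+4=212
SUB R5, 1 → R5=10-1=9
CMP R5, 6  (cmp 9,6)
JGT loop: taken
SUB R2, R5 → R2=(-11)-9=-20
LOAD R4, [R1] → R4=M[212]=16
OR R2, R4 → R2=(-20)|16=-4
ADD R1, 4 → R1=212+4=216
SUB R5, 1 → R5=9-1=8
CMP R5, 6  (cmp 8,6)
JGT loop: taken
SUB R2, R5 → R2=(-4)-8=-12
LOAD R4, [R1] → R4=M[216]=4
OR R2, R4 → R2=(-12)|4=-12
ADD R1, 4 → R1=216+4=220
SUB R5, 1 → R5=8-1=7
CMP R5, 6  (cmp 7,6)
JGT loop: taken
SUB R2, R5 → R2=(-12)-7=-19
LOAD R4, [R1] → R4=M[220]=15
OR R2, R4 → R2=(-19)|15=-17
ADD R1, 4 → R1=220+4=224
SUB R5, 1 → R5=7-1=6
CMP R5, 6  (cmp 6,6)
JGT loop: not taken
halt.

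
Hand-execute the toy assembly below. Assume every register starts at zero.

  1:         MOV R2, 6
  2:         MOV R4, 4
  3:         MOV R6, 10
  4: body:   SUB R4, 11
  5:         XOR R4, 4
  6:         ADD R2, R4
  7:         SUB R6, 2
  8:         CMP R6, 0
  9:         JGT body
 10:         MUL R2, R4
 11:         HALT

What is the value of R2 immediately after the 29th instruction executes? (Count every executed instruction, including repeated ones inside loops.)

-56

R2=6
R4=4
R6=10
R4=4-11=-7
R4=(-7)^4=-3
R2=6+(-3)=3
R6=10-2=8
CMP R6, 0  (cmp 8,0)
JGT body: taken
R4=(-3)-11=-14
R4=(-14)^4=-10
R2=3+(-10)=-7
R6=8-2=6
CMP R6, 0  (cmp 6,0)
JGT body: taken
R4=(-10)-11=-21
R4=(-21)^4=-17
R2=(-7)+(-17)=-24
R6=6-2=4
CMP R6, 0  (cmp 4,0)
JGT body: taken
R4=(-17)-11=-28
R4=(-28)^4=-32
R2=(-24)+(-32)=-56
R6=4-2=2
CMP R6, 0  (cmp 2,0)
JGT body: taken
R4=(-32)-11=-43
R4=(-43)^4=-47
After step 29: R2 = -56.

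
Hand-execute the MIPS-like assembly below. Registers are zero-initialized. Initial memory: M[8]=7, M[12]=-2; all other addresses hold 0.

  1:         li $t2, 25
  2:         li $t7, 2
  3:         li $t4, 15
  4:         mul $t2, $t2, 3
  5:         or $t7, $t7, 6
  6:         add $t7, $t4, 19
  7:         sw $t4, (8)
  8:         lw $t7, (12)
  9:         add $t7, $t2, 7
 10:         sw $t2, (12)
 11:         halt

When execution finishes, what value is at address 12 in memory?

$t2=25
$t7=2
$t4=15
$t2=25*3=75
$t7=2|6=6
$t7=15+19=34
sw $t4, (8) → M[8]=15
$t7=M[12]=-2
$t7=75+7=82
sw $t2, (12) → M[12]=75
halt.

75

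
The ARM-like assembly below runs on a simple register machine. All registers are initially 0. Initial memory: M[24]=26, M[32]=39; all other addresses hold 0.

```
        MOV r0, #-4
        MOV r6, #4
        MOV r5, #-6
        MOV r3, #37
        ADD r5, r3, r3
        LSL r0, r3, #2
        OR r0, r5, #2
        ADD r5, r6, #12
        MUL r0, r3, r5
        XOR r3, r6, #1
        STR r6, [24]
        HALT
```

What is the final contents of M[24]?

MOV r0, #-4 → r0=-4
MOV r6, #4 → r6=4
MOV r5, #-6 → r5=-6
MOV r3, #37 → r3=37
ADD r5, r3, r3 → r5=37+37=74
LSL r0, r3, #2 → r0=37<<2=148
OR r0, r5, #2 → r0=74|2=74
ADD r5, r6, #12 → r5=4+12=16
MUL r0, r3, r5 → r0=37*16=592
XOR r3, r6, #1 → r3=4^1=5
STR r6, [24] → M[24]=4
halt.

4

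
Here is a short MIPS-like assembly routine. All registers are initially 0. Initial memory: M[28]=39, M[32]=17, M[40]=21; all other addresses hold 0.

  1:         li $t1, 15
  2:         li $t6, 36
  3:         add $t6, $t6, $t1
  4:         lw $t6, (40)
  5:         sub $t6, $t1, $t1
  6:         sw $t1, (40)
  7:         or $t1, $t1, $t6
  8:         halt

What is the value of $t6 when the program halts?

0

after li $t1, 15: $t1=15
after li $t6, 36: $t6=36
after add $t6, $t6, $t1: $t6=36+15=51
after lw $t6, (40): $t6=M[40]=21
after sub $t6, $t1, $t1: $t6=15-15=0
sw $t1, (40) → M[40]=15
after or $t1, $t1, $t6: $t1=15|0=15
halt.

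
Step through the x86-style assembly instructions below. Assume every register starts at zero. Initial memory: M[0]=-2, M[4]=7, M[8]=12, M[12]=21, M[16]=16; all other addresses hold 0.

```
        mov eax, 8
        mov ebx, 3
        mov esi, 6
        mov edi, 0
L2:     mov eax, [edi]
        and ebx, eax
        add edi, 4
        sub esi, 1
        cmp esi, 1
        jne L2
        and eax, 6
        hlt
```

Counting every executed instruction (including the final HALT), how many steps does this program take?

36

eax=8
ebx=3
esi=6
edi=0
eax=M[0]=-2
ebx=3&(-2)=2
edi=0+4=4
esi=6-1=5
cmp esi, 1  (cmp 5,1)
jne L2: taken
eax=M[4]=7
ebx=2&7=2
edi=4+4=8
esi=5-1=4
cmp esi, 1  (cmp 4,1)
jne L2: taken
eax=M[8]=12
ebx=2&12=0
edi=8+4=12
esi=4-1=3
cmp esi, 1  (cmp 3,1)
jne L2: taken
eax=M[12]=21
ebx=0&21=0
edi=12+4=16
esi=3-1=2
cmp esi, 1  (cmp 2,1)
jne L2: taken
eax=M[16]=16
ebx=0&16=0
edi=16+4=20
esi=2-1=1
cmp esi, 1  (cmp 1,1)
jne L2: not taken
eax=16&6=0
halt.
Total executed instructions: 36.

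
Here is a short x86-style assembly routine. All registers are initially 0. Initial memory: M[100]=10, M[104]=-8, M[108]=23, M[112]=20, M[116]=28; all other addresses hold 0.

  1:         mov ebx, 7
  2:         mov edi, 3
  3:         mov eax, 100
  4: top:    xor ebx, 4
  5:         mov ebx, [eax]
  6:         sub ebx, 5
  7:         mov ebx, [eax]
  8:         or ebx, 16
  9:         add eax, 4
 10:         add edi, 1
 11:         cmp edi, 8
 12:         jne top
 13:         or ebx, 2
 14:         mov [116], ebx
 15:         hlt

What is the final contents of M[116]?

30

mov ebx, 7 → ebx=7
mov edi, 3 → edi=3
mov eax, 100 → eax=100
xor ebx, 4 → ebx=7^4=3
mov ebx, [eax] → ebx=M[100]=10
sub ebx, 5 → ebx=10-5=5
mov ebx, [eax] → ebx=M[100]=10
or ebx, 16 → ebx=10|16=26
add eax, 4 → eax=100+4=104
add edi, 1 → edi=3+1=4
cmp edi, 8  (cmp 4,8)
jne top: taken
xor ebx, 4 → ebx=26^4=30
mov ebx, [eax] → ebx=M[104]=-8
sub ebx, 5 → ebx=(-8)-5=-13
mov ebx, [eax] → ebx=M[104]=-8
or ebx, 16 → ebx=(-8)|16=-8
add eax, 4 → eax=104+4=108
add edi, 1 → edi=4+1=5
cmp edi, 8  (cmp 5,8)
jne top: taken
xor ebx, 4 → ebx=(-8)^4=-4
mov ebx, [eax] → ebx=M[108]=23
sub ebx, 5 → ebx=23-5=18
mov ebx, [eax] → ebx=M[108]=23
or ebx, 16 → ebx=23|16=23
add eax, 4 → eax=108+4=112
add edi, 1 → edi=5+1=6
cmp edi, 8  (cmp 6,8)
jne top: taken
xor ebx, 4 → ebx=23^4=19
mov ebx, [eax] → ebx=M[112]=20
sub ebx, 5 → ebx=20-5=15
mov ebx, [eax] → ebx=M[112]=20
or ebx, 16 → ebx=20|16=20
add eax, 4 → eax=112+4=116
add edi, 1 → edi=6+1=7
cmp edi, 8  (cmp 7,8)
jne top: taken
xor ebx, 4 → ebx=20^4=16
mov ebx, [eax] → ebx=M[116]=28
sub ebx, 5 → ebx=28-5=23
mov ebx, [eax] → ebx=M[116]=28
or ebx, 16 → ebx=28|16=28
add eax, 4 → eax=116+4=120
add edi, 1 → edi=7+1=8
cmp edi, 8  (cmp 8,8)
jne top: not taken
or ebx, 2 → ebx=28|2=30
mov [116], ebx → M[116]=30
halt.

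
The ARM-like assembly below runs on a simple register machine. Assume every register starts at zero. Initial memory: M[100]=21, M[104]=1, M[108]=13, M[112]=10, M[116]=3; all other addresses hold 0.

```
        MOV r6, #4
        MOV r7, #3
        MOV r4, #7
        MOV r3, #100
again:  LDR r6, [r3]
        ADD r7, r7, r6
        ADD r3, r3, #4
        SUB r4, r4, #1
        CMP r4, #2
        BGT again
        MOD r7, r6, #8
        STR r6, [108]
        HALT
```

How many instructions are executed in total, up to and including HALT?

37

r6=4
r7=3
r4=7
r3=100
r6=M[100]=21
r7=3+21=24
r3=100+4=104
r4=7-1=6
CMP r4, #2  (cmp 6,2)
BGT again: taken
r6=M[104]=1
r7=24+1=25
r3=104+4=108
r4=6-1=5
CMP r4, #2  (cmp 5,2)
BGT again: taken
r6=M[108]=13
r7=25+13=38
r3=108+4=112
r4=5-1=4
CMP r4, #2  (cmp 4,2)
BGT again: taken
r6=M[112]=10
r7=38+10=48
r3=112+4=116
r4=4-1=3
CMP r4, #2  (cmp 3,2)
BGT again: taken
r6=M[116]=3
r7=48+3=51
r3=116+4=120
r4=3-1=2
CMP r4, #2  (cmp 2,2)
BGT again: not taken
r7=3%8=3
STR r6, [108] → M[108]=3
halt.
Total executed instructions: 37.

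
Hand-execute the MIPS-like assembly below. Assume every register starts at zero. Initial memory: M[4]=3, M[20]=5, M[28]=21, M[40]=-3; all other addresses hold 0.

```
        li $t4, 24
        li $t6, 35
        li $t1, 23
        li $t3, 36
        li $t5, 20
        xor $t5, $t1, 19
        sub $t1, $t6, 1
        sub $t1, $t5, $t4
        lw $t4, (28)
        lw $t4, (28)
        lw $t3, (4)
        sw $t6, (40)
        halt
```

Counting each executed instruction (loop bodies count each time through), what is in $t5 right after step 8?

after li $t4, 24: $t4=24
after li $t6, 35: $t6=35
after li $t1, 23: $t1=23
after li $t3, 36: $t3=36
after li $t5, 20: $t5=20
after xor $t5, $t1, 19: $t5=23^19=4
after sub $t1, $t6, 1: $t1=35-1=34
after sub $t1, $t5, $t4: $t1=4-24=-20
After step 8: $t5 = 4.

4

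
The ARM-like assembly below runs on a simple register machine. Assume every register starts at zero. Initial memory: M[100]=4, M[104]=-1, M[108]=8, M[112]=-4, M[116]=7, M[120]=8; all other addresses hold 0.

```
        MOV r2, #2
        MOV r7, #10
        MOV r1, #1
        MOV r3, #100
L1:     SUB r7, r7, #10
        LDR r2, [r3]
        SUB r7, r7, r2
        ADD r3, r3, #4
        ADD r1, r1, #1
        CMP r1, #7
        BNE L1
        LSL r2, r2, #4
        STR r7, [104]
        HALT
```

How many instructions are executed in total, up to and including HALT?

49

MOV r2, #2 → r2=2
MOV r7, #10 → r7=10
MOV r1, #1 → r1=1
MOV r3, #100 → r3=100
SUB r7, r7, #10 → r7=10-10=0
LDR r2, [r3] → r2=M[100]=4
SUB r7, r7, r2 → r7=0-4=-4
ADD r3, r3, #4 → r3=100+4=104
ADD r1, r1, #1 → r1=1+1=2
CMP r1, #7  (cmp 2,7)
BNE L1: taken
SUB r7, r7, #10 → r7=(-4)-10=-14
LDR r2, [r3] → r2=M[104]=-1
SUB r7, r7, r2 → r7=(-14)-(-1)=-13
ADD r3, r3, #4 → r3=104+4=108
ADD r1, r1, #1 → r1=2+1=3
CMP r1, #7  (cmp 3,7)
BNE L1: taken
SUB r7, r7, #10 → r7=(-13)-10=-23
LDR r2, [r3] → r2=M[108]=8
SUB r7, r7, r2 → r7=(-23)-8=-31
ADD r3, r3, #4 → r3=108+4=112
ADD r1, r1, #1 → r1=3+1=4
CMP r1, #7  (cmp 4,7)
BNE L1: taken
SUB r7, r7, #10 → r7=(-31)-10=-41
LDR r2, [r3] → r2=M[112]=-4
SUB r7, r7, r2 → r7=(-41)-(-4)=-37
ADD r3, r3, #4 → r3=112+4=116
ADD r1, r1, #1 → r1=4+1=5
CMP r1, #7  (cmp 5,7)
BNE L1: taken
SUB r7, r7, #10 → r7=(-37)-10=-47
LDR r2, [r3] → r2=M[116]=7
SUB r7, r7, r2 → r7=(-47)-7=-54
ADD r3, r3, #4 → r3=116+4=120
ADD r1, r1, #1 → r1=5+1=6
CMP r1, #7  (cmp 6,7)
BNE L1: taken
SUB r7, r7, #10 → r7=(-54)-10=-64
LDR r2, [r3] → r2=M[120]=8
SUB r7, r7, r2 → r7=(-64)-8=-72
ADD r3, r3, #4 → r3=120+4=124
ADD r1, r1, #1 → r1=6+1=7
CMP r1, #7  (cmp 7,7)
BNE L1: not taken
LSL r2, r2, #4 → r2=8<<4=128
STR r7, [104] → M[104]=-72
halt.
Total executed instructions: 49.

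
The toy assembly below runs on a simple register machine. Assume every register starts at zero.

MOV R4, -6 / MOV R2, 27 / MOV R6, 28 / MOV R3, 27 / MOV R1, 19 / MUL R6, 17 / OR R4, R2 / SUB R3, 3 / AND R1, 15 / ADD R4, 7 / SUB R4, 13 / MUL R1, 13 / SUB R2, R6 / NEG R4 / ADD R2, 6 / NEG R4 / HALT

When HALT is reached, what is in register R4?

after MOV R4, -6: R4=-6
after MOV R2, 27: R2=27
after MOV R6, 28: R6=28
after MOV R3, 27: R3=27
after MOV R1, 19: R1=19
after MUL R6, 17: R6=28*17=476
after OR R4, R2: R4=(-6)|27=-5
after SUB R3, 3: R3=27-3=24
after AND R1, 15: R1=19&15=3
after ADD R4, 7: R4=(-5)+7=2
after SUB R4, 13: R4=2-13=-11
after MUL R1, 13: R1=3*13=39
after SUB R2, R6: R2=27-476=-449
after NEG R4: R4=-(-11)=11
after ADD R2, 6: R2=(-449)+6=-443
after NEG R4: R4=-(11)=-11
halt.

-11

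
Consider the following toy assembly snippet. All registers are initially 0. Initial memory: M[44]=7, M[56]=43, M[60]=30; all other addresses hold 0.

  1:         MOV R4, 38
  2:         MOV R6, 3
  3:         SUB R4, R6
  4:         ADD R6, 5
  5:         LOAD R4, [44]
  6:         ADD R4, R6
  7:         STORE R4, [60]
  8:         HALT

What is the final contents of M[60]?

15

after MOV R4, 38: R4=38
after MOV R6, 3: R6=3
after SUB R4, R6: R4=38-3=35
after ADD R6, 5: R6=3+5=8
after LOAD R4, [44]: R4=M[44]=7
after ADD R4, R6: R4=7+8=15
STORE R4, [60] → M[60]=15
halt.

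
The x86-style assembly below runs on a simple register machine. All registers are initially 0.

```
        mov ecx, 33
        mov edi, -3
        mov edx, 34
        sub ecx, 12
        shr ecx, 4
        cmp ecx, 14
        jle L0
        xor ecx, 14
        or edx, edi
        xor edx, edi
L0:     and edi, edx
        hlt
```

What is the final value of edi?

after mov ecx, 33: ecx=33
after mov edi, -3: edi=-3
after mov edx, 34: edx=34
after sub ecx, 12: ecx=33-12=21
after shr ecx, 4: ecx=21>>4=1
cmp ecx, 14  (cmp 1,14)
jle L0: taken
after and edi, edx: edi=(-3)&34=32
halt.

32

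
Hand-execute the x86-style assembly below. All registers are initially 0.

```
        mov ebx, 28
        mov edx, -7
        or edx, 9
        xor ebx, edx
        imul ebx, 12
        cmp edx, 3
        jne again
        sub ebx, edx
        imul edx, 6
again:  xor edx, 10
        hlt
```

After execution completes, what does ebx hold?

mov ebx, 28 → ebx=28
mov edx, -7 → edx=-7
or edx, 9 → edx=(-7)|9=-7
xor ebx, edx → ebx=28^(-7)=-27
imul ebx, 12 → ebx=(-27)*12=-324
cmp edx, 3  (cmp -7,3)
jne again: taken
xor edx, 10 → edx=(-7)^10=-13
halt.

-324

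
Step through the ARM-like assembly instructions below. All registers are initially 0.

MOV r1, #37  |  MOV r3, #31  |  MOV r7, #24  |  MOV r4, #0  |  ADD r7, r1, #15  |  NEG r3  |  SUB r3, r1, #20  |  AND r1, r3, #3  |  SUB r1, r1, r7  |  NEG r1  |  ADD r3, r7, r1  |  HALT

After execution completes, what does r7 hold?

MOV r1, #37 → r1=37
MOV r3, #31 → r3=31
MOV r7, #24 → r7=24
MOV r4, #0 → r4=0
ADD r7, r1, #15 → r7=37+15=52
NEG r3 → r3=-(31)=-31
SUB r3, r1, #20 → r3=37-20=17
AND r1, r3, #3 → r1=17&3=1
SUB r1, r1, r7 → r1=1-52=-51
NEG r1 → r1=-(-51)=51
ADD r3, r7, r1 → r3=52+51=103
halt.

52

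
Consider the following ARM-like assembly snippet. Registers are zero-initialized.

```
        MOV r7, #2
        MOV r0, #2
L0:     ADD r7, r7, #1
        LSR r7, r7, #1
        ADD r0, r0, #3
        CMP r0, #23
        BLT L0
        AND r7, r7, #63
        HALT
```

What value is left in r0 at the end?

MOV r7, #2 → r7=2
MOV r0, #2 → r0=2
ADD r7, r7, #1 → r7=2+1=3
LSR r7, r7, #1 → r7=3>>1=1
ADD r0, r0, #3 → r0=2+3=5
CMP r0, #23  (cmp 5,23)
BLT L0: taken
ADD r7, r7, #1 → r7=1+1=2
LSR r7, r7, #1 → r7=2>>1=1
ADD r0, r0, #3 → r0=5+3=8
CMP r0, #23  (cmp 8,23)
BLT L0: taken
ADD r7, r7, #1 → r7=1+1=2
LSR r7, r7, #1 → r7=2>>1=1
ADD r0, r0, #3 → r0=8+3=11
CMP r0, #23  (cmp 11,23)
BLT L0: taken
ADD r7, r7, #1 → r7=1+1=2
LSR r7, r7, #1 → r7=2>>1=1
ADD r0, r0, #3 → r0=11+3=14
CMP r0, #23  (cmp 14,23)
BLT L0: taken
ADD r7, r7, #1 → r7=1+1=2
LSR r7, r7, #1 → r7=2>>1=1
ADD r0, r0, #3 → r0=14+3=17
CMP r0, #23  (cmp 17,23)
BLT L0: taken
ADD r7, r7, #1 → r7=1+1=2
LSR r7, r7, #1 → r7=2>>1=1
ADD r0, r0, #3 → r0=17+3=20
CMP r0, #23  (cmp 20,23)
BLT L0: taken
ADD r7, r7, #1 → r7=1+1=2
LSR r7, r7, #1 → r7=2>>1=1
ADD r0, r0, #3 → r0=20+3=23
CMP r0, #23  (cmp 23,23)
BLT L0: not taken
AND r7, r7, #63 → r7=1&63=1
halt.

23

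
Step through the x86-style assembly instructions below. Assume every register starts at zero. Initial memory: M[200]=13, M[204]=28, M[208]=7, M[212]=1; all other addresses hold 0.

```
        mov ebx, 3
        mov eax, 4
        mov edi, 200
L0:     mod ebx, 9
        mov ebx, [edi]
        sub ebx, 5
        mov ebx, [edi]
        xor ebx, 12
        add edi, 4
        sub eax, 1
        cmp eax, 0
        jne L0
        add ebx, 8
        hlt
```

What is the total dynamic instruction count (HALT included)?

41

after mov ebx, 3: ebx=3
after mov eax, 4: eax=4
after mov edi, 200: edi=200
after mod ebx, 9: ebx=3%9=3
after mov ebx, [edi]: ebx=M[200]=13
after sub ebx, 5: ebx=13-5=8
after mov ebx, [edi]: ebx=M[200]=13
after xor ebx, 12: ebx=13^12=1
after add edi, 4: edi=200+4=204
after sub eax, 1: eax=4-1=3
cmp eax, 0  (cmp 3,0)
jne L0: taken
after mod ebx, 9: ebx=1%9=1
after mov ebx, [edi]: ebx=M[204]=28
after sub ebx, 5: ebx=28-5=23
after mov ebx, [edi]: ebx=M[204]=28
after xor ebx, 12: ebx=28^12=16
after add edi, 4: edi=204+4=208
after sub eax, 1: eax=3-1=2
cmp eax, 0  (cmp 2,0)
jne L0: taken
after mod ebx, 9: ebx=16%9=7
after mov ebx, [edi]: ebx=M[208]=7
after sub ebx, 5: ebx=7-5=2
after mov ebx, [edi]: ebx=M[208]=7
after xor ebx, 12: ebx=7^12=11
after add edi, 4: edi=208+4=212
after sub eax, 1: eax=2-1=1
cmp eax, 0  (cmp 1,0)
jne L0: taken
after mod ebx, 9: ebx=11%9=2
after mov ebx, [edi]: ebx=M[212]=1
after sub ebx, 5: ebx=1-5=-4
after mov ebx, [edi]: ebx=M[212]=1
after xor ebx, 12: ebx=1^12=13
after add edi, 4: edi=212+4=216
after sub eax, 1: eax=1-1=0
cmp eax, 0  (cmp 0,0)
jne L0: not taken
after add ebx, 8: ebx=13+8=21
halt.
Total executed instructions: 41.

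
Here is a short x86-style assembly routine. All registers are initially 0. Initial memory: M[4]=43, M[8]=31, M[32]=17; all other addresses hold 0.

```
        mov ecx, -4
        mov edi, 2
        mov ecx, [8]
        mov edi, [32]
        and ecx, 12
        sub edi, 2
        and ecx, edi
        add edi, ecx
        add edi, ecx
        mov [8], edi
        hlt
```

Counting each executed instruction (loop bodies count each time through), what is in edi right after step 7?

15

mov ecx, -4 → ecx=-4
mov edi, 2 → edi=2
mov ecx, [8] → ecx=M[8]=31
mov edi, [32] → edi=M[32]=17
and ecx, 12 → ecx=31&12=12
sub edi, 2 → edi=17-2=15
and ecx, edi → ecx=12&15=12
After step 7: edi = 15.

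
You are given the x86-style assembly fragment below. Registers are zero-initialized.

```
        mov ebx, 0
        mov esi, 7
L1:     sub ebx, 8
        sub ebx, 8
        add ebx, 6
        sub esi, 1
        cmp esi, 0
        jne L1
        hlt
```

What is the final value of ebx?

-70

ebx=0
esi=7
ebx=0-8=-8
ebx=(-8)-8=-16
ebx=(-16)+6=-10
esi=7-1=6
cmp esi, 0  (cmp 6,0)
jne L1: taken
ebx=(-10)-8=-18
ebx=(-18)-8=-26
ebx=(-26)+6=-20
esi=6-1=5
cmp esi, 0  (cmp 5,0)
jne L1: taken
ebx=(-20)-8=-28
ebx=(-28)-8=-36
ebx=(-36)+6=-30
esi=5-1=4
cmp esi, 0  (cmp 4,0)
jne L1: taken
ebx=(-30)-8=-38
ebx=(-38)-8=-46
ebx=(-46)+6=-40
esi=4-1=3
cmp esi, 0  (cmp 3,0)
jne L1: taken
ebx=(-40)-8=-48
ebx=(-48)-8=-56
ebx=(-56)+6=-50
esi=3-1=2
cmp esi, 0  (cmp 2,0)
jne L1: taken
ebx=(-50)-8=-58
ebx=(-58)-8=-66
ebx=(-66)+6=-60
esi=2-1=1
cmp esi, 0  (cmp 1,0)
jne L1: taken
ebx=(-60)-8=-68
ebx=(-68)-8=-76
ebx=(-76)+6=-70
esi=1-1=0
cmp esi, 0  (cmp 0,0)
jne L1: not taken
halt.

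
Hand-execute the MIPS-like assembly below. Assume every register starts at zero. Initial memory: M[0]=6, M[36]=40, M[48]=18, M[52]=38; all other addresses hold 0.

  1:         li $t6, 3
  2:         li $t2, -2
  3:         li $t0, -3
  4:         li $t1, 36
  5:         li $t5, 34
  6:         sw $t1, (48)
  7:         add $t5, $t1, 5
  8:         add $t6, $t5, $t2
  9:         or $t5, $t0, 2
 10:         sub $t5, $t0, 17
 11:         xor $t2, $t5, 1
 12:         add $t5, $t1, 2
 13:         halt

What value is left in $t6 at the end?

39

$t6=3
$t2=-2
$t0=-3
$t1=36
$t5=34
sw $t1, (48) → M[48]=36
$t5=36+5=41
$t6=41+(-2)=39
$t5=(-3)|2=-1
$t5=(-3)-17=-20
$t2=(-20)^1=-19
$t5=36+2=38
halt.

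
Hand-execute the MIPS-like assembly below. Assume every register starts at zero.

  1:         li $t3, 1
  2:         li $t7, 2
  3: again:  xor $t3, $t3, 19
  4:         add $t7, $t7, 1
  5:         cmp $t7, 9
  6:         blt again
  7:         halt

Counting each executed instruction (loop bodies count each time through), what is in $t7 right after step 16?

$t3=1
$t7=2
$t3=1^19=18
$t7=2+1=3
cmp $t7, 9  (cmp 3,9)
blt again: taken
$t3=18^19=1
$t7=3+1=4
cmp $t7, 9  (cmp 4,9)
blt again: taken
$t3=1^19=18
$t7=4+1=5
cmp $t7, 9  (cmp 5,9)
blt again: taken
$t3=18^19=1
$t7=5+1=6
After step 16: $t7 = 6.

6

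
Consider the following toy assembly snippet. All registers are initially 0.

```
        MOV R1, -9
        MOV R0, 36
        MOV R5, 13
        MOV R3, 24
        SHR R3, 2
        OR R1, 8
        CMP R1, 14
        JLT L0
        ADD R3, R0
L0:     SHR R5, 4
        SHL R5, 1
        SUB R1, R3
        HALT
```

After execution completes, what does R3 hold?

6

after MOV R1, -9: R1=-9
after MOV R0, 36: R0=36
after MOV R5, 13: R5=13
after MOV R3, 24: R3=24
after SHR R3, 2: R3=24>>2=6
after OR R1, 8: R1=(-9)|8=-1
CMP R1, 14  (cmp -1,14)
JLT L0: taken
after SHR R5, 4: R5=13>>4=0
after SHL R5, 1: R5=0<<1=0
after SUB R1, R3: R1=(-1)-6=-7
halt.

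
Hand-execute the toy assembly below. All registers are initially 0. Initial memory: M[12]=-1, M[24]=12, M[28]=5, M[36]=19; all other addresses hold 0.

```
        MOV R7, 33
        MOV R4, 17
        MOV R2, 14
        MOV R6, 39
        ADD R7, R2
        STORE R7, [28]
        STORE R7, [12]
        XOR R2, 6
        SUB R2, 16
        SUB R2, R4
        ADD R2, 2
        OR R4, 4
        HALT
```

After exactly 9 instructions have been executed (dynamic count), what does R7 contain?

47

R7=33
R4=17
R2=14
R6=39
R7=33+14=47
STORE R7, [28] → M[28]=47
STORE R7, [12] → M[12]=47
R2=14^6=8
R2=8-16=-8
After step 9: R7 = 47.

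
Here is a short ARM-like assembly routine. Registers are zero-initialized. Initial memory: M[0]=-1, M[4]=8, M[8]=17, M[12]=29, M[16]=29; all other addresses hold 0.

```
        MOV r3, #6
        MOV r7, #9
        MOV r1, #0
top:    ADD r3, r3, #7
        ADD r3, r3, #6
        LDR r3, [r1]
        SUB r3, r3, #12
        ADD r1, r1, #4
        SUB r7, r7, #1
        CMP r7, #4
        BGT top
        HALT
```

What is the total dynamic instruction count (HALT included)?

r3=6
r7=9
r1=0
r3=6+7=13
r3=13+6=19
r3=M[0]=-1
r3=(-1)-12=-13
r1=0+4=4
r7=9-1=8
CMP r7, #4  (cmp 8,4)
BGT top: taken
r3=(-13)+7=-6
r3=(-6)+6=0
r3=M[4]=8
r3=8-12=-4
r1=4+4=8
r7=8-1=7
CMP r7, #4  (cmp 7,4)
BGT top: taken
r3=(-4)+7=3
r3=3+6=9
r3=M[8]=17
r3=17-12=5
r1=8+4=12
r7=7-1=6
CMP r7, #4  (cmp 6,4)
BGT top: taken
r3=5+7=12
r3=12+6=18
r3=M[12]=29
r3=29-12=17
r1=12+4=16
r7=6-1=5
CMP r7, #4  (cmp 5,4)
BGT top: taken
r3=17+7=24
r3=24+6=30
r3=M[16]=29
r3=29-12=17
r1=16+4=20
r7=5-1=4
CMP r7, #4  (cmp 4,4)
BGT top: not taken
halt.
Total executed instructions: 44.

44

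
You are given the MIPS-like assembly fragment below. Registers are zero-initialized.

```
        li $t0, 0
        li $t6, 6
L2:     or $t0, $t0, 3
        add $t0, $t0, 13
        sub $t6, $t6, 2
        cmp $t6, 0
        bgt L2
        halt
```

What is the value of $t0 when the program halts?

48

$t0=0
$t6=6
$t0=0|3=3
$t0=3+13=16
$t6=6-2=4
cmp $t6, 0  (cmp 4,0)
bgt L2: taken
$t0=16|3=19
$t0=19+13=32
$t6=4-2=2
cmp $t6, 0  (cmp 2,0)
bgt L2: taken
$t0=32|3=35
$t0=35+13=48
$t6=2-2=0
cmp $t6, 0  (cmp 0,0)
bgt L2: not taken
halt.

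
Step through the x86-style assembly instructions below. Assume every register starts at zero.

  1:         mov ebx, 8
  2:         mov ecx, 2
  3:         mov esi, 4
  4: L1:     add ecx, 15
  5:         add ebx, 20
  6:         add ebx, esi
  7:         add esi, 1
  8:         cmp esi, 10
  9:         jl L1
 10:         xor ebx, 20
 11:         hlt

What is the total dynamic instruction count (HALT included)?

41

after mov ebx, 8: ebx=8
after mov ecx, 2: ecx=2
after mov esi, 4: esi=4
after add ecx, 15: ecx=2+15=17
after add ebx, 20: ebx=8+20=28
after add ebx, esi: ebx=28+4=32
after add esi, 1: esi=4+1=5
cmp esi, 10  (cmp 5,10)
jl L1: taken
after add ecx, 15: ecx=17+15=32
after add ebx, 20: ebx=32+20=52
after add ebx, esi: ebx=52+5=57
after add esi, 1: esi=5+1=6
cmp esi, 10  (cmp 6,10)
jl L1: taken
after add ecx, 15: ecx=32+15=47
after add ebx, 20: ebx=57+20=77
after add ebx, esi: ebx=77+6=83
after add esi, 1: esi=6+1=7
cmp esi, 10  (cmp 7,10)
jl L1: taken
after add ecx, 15: ecx=47+15=62
after add ebx, 20: ebx=83+20=103
after add ebx, esi: ebx=103+7=110
after add esi, 1: esi=7+1=8
cmp esi, 10  (cmp 8,10)
jl L1: taken
after add ecx, 15: ecx=62+15=77
after add ebx, 20: ebx=110+20=130
after add ebx, esi: ebx=130+8=138
after add esi, 1: esi=8+1=9
cmp esi, 10  (cmp 9,10)
jl L1: taken
after add ecx, 15: ecx=77+15=92
after add ebx, 20: ebx=138+20=158
after add ebx, esi: ebx=158+9=167
after add esi, 1: esi=9+1=10
cmp esi, 10  (cmp 10,10)
jl L1: not taken
after xor ebx, 20: ebx=167^20=179
halt.
Total executed instructions: 41.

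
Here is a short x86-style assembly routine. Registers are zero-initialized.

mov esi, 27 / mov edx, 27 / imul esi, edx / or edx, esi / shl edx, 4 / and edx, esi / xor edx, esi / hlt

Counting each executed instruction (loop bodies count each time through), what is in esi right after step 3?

after mov esi, 27: esi=27
after mov edx, 27: edx=27
after imul esi, edx: esi=27*27=729
After step 3: esi = 729.

729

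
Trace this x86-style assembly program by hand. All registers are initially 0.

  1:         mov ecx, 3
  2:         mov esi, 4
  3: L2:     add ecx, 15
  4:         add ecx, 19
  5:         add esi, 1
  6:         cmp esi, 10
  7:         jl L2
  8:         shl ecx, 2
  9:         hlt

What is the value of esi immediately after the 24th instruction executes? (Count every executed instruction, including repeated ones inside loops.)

ecx=3
esi=4
ecx=3+15=18
ecx=18+19=37
esi=4+1=5
cmp esi, 10  (cmp 5,10)
jl L2: taken
ecx=37+15=52
ecx=52+19=71
esi=5+1=6
cmp esi, 10  (cmp 6,10)
jl L2: taken
ecx=71+15=86
ecx=86+19=105
esi=6+1=7
cmp esi, 10  (cmp 7,10)
jl L2: taken
ecx=105+15=120
ecx=120+19=139
esi=7+1=8
cmp esi, 10  (cmp 8,10)
jl L2: taken
ecx=139+15=154
ecx=154+19=173
After step 24: esi = 8.

8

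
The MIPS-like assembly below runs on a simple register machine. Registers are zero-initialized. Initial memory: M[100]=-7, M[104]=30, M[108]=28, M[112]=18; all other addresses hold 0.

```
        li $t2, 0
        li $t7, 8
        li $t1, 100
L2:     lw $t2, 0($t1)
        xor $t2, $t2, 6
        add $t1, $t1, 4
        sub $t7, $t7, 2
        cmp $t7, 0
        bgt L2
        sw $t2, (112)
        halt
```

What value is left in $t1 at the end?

$t2=0
$t7=8
$t1=100
$t2=M[100]=-7
$t2=(-7)^6=-1
$t1=100+4=104
$t7=8-2=6
cmp $t7, 0  (cmp 6,0)
bgt L2: taken
$t2=M[104]=30
$t2=30^6=24
$t1=104+4=108
$t7=6-2=4
cmp $t7, 0  (cmp 4,0)
bgt L2: taken
$t2=M[108]=28
$t2=28^6=26
$t1=108+4=112
$t7=4-2=2
cmp $t7, 0  (cmp 2,0)
bgt L2: taken
$t2=M[112]=18
$t2=18^6=20
$t1=112+4=116
$t7=2-2=0
cmp $t7, 0  (cmp 0,0)
bgt L2: not taken
sw $t2, (112) → M[112]=20
halt.

116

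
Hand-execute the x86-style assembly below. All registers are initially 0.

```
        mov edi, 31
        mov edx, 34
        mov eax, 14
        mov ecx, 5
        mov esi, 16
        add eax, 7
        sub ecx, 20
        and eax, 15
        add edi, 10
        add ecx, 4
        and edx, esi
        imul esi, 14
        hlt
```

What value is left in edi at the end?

after mov edi, 31: edi=31
after mov edx, 34: edx=34
after mov eax, 14: eax=14
after mov ecx, 5: ecx=5
after mov esi, 16: esi=16
after add eax, 7: eax=14+7=21
after sub ecx, 20: ecx=5-20=-15
after and eax, 15: eax=21&15=5
after add edi, 10: edi=31+10=41
after add ecx, 4: ecx=(-15)+4=-11
after and edx, esi: edx=34&16=0
after imul esi, 14: esi=16*14=224
halt.

41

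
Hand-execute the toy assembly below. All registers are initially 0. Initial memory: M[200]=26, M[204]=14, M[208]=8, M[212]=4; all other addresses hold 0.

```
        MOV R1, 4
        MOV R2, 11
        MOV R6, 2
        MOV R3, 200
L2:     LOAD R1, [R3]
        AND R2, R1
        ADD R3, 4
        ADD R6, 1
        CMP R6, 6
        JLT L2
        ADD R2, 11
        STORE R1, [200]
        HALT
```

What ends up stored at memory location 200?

4

after MOV R1, 4: R1=4
after MOV R2, 11: R2=11
after MOV R6, 2: R6=2
after MOV R3, 200: R3=200
after LOAD R1, [R3]: R1=M[200]=26
after AND R2, R1: R2=11&26=10
after ADD R3, 4: R3=200+4=204
after ADD R6, 1: R6=2+1=3
CMP R6, 6  (cmp 3,6)
JLT L2: taken
after LOAD R1, [R3]: R1=M[204]=14
after AND R2, R1: R2=10&14=10
after ADD R3, 4: R3=204+4=208
after ADD R6, 1: R6=3+1=4
CMP R6, 6  (cmp 4,6)
JLT L2: taken
after LOAD R1, [R3]: R1=M[208]=8
after AND R2, R1: R2=10&8=8
after ADD R3, 4: R3=208+4=212
after ADD R6, 1: R6=4+1=5
CMP R6, 6  (cmp 5,6)
JLT L2: taken
after LOAD R1, [R3]: R1=M[212]=4
after AND R2, R1: R2=8&4=0
after ADD R3, 4: R3=212+4=216
after ADD R6, 1: R6=5+1=6
CMP R6, 6  (cmp 6,6)
JLT L2: not taken
after ADD R2, 11: R2=0+11=11
STORE R1, [200] → M[200]=4
halt.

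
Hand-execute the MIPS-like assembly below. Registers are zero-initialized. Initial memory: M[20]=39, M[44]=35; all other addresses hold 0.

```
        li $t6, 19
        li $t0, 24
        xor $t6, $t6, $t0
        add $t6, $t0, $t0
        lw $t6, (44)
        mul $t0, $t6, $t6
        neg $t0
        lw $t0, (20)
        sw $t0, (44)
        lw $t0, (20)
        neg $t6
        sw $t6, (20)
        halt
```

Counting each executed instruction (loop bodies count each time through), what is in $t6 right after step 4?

$t6=19
$t0=24
$t6=19^24=11
$t6=24+24=48
After step 4: $t6 = 48.

48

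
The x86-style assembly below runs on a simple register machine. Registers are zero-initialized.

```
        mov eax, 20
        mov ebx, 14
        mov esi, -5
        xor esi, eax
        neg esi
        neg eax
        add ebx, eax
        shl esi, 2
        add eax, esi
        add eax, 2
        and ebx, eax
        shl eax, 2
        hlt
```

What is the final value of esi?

68

after mov eax, 20: eax=20
after mov ebx, 14: ebx=14
after mov esi, -5: esi=-5
after xor esi, eax: esi=(-5)^20=-17
after neg esi: esi=-(-17)=17
after neg eax: eax=-(20)=-20
after add ebx, eax: ebx=14+(-20)=-6
after shl esi, 2: esi=17<<2=68
after add eax, esi: eax=(-20)+68=48
after add eax, 2: eax=48+2=50
after and ebx, eax: ebx=(-6)&50=50
after shl eax, 2: eax=50<<2=200
halt.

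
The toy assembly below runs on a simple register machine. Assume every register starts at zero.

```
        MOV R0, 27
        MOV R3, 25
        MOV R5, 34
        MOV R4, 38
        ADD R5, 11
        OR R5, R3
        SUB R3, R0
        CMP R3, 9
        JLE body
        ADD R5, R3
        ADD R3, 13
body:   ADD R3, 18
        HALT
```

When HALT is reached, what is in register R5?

61

MOV R0, 27 → R0=27
MOV R3, 25 → R3=25
MOV R5, 34 → R5=34
MOV R4, 38 → R4=38
ADD R5, 11 → R5=34+11=45
OR R5, R3 → R5=45|25=61
SUB R3, R0 → R3=25-27=-2
CMP R3, 9  (cmp -2,9)
JLE body: taken
ADD R3, 18 → R3=(-2)+18=16
halt.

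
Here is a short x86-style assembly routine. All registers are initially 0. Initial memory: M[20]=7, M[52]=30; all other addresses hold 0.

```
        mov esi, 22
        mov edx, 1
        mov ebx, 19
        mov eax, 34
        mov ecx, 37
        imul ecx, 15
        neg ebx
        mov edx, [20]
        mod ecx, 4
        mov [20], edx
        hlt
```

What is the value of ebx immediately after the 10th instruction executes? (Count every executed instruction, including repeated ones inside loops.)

after mov esi, 22: esi=22
after mov edx, 1: edx=1
after mov ebx, 19: ebx=19
after mov eax, 34: eax=34
after mov ecx, 37: ecx=37
after imul ecx, 15: ecx=37*15=555
after neg ebx: ebx=-(19)=-19
after mov edx, [20]: edx=M[20]=7
after mod ecx, 4: ecx=555%4=3
mov [20], edx → M[20]=7
After step 10: ebx = -19.

-19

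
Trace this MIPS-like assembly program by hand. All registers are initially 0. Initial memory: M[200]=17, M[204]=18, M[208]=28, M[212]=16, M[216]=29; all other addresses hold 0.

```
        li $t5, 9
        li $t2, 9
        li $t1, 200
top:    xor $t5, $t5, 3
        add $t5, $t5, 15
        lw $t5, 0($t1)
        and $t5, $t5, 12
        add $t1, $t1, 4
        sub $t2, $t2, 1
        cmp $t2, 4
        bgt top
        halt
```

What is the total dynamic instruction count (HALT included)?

44

li $t5, 9 → $t5=9
li $t2, 9 → $t2=9
li $t1, 200 → $t1=200
xor $t5, $t5, 3 → $t5=9^3=10
add $t5, $t5, 15 → $t5=10+15=25
lw $t5, 0($t1) → $t5=M[200]=17
and $t5, $t5, 12 → $t5=17&12=0
add $t1, $t1, 4 → $t1=200+4=204
sub $t2, $t2, 1 → $t2=9-1=8
cmp $t2, 4  (cmp 8,4)
bgt top: taken
xor $t5, $t5, 3 → $t5=0^3=3
add $t5, $t5, 15 → $t5=3+15=18
lw $t5, 0($t1) → $t5=M[204]=18
and $t5, $t5, 12 → $t5=18&12=0
add $t1, $t1, 4 → $t1=204+4=208
sub $t2, $t2, 1 → $t2=8-1=7
cmp $t2, 4  (cmp 7,4)
bgt top: taken
xor $t5, $t5, 3 → $t5=0^3=3
add $t5, $t5, 15 → $t5=3+15=18
lw $t5, 0($t1) → $t5=M[208]=28
and $t5, $t5, 12 → $t5=28&12=12
add $t1, $t1, 4 → $t1=208+4=212
sub $t2, $t2, 1 → $t2=7-1=6
cmp $t2, 4  (cmp 6,4)
bgt top: taken
xor $t5, $t5, 3 → $t5=12^3=15
add $t5, $t5, 15 → $t5=15+15=30
lw $t5, 0($t1) → $t5=M[212]=16
and $t5, $t5, 12 → $t5=16&12=0
add $t1, $t1, 4 → $t1=212+4=216
sub $t2, $t2, 1 → $t2=6-1=5
cmp $t2, 4  (cmp 5,4)
bgt top: taken
xor $t5, $t5, 3 → $t5=0^3=3
add $t5, $t5, 15 → $t5=3+15=18
lw $t5, 0($t1) → $t5=M[216]=29
and $t5, $t5, 12 → $t5=29&12=12
add $t1, $t1, 4 → $t1=216+4=220
sub $t2, $t2, 1 → $t2=5-1=4
cmp $t2, 4  (cmp 4,4)
bgt top: not taken
halt.
Total executed instructions: 44.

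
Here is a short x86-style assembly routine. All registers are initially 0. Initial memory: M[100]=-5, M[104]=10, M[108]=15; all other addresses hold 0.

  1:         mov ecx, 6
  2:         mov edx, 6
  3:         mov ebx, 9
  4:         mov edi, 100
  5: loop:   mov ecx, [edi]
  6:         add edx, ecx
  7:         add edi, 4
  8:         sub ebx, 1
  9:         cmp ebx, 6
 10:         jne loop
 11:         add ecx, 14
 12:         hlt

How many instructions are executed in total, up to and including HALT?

ecx=6
edx=6
ebx=9
edi=100
ecx=M[100]=-5
edx=6+(-5)=1
edi=100+4=104
ebx=9-1=8
cmp ebx, 6  (cmp 8,6)
jne loop: taken
ecx=M[104]=10
edx=1+10=11
edi=104+4=108
ebx=8-1=7
cmp ebx, 6  (cmp 7,6)
jne loop: taken
ecx=M[108]=15
edx=11+15=26
edi=108+4=112
ebx=7-1=6
cmp ebx, 6  (cmp 6,6)
jne loop: not taken
ecx=15+14=29
halt.
Total executed instructions: 24.

24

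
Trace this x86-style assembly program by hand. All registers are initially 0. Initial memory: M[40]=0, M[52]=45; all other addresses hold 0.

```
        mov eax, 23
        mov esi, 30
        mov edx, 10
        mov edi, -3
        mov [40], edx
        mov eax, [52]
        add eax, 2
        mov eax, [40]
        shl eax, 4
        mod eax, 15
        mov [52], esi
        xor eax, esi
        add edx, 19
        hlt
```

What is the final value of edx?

29

mov eax, 23 → eax=23
mov esi, 30 → esi=30
mov edx, 10 → edx=10
mov edi, -3 → edi=-3
mov [40], edx → M[40]=10
mov eax, [52] → eax=M[52]=45
add eax, 2 → eax=45+2=47
mov eax, [40] → eax=M[40]=10
shl eax, 4 → eax=10<<4=160
mod eax, 15 → eax=160%15=10
mov [52], esi → M[52]=30
xor eax, esi → eax=10^30=20
add edx, 19 → edx=10+19=29
halt.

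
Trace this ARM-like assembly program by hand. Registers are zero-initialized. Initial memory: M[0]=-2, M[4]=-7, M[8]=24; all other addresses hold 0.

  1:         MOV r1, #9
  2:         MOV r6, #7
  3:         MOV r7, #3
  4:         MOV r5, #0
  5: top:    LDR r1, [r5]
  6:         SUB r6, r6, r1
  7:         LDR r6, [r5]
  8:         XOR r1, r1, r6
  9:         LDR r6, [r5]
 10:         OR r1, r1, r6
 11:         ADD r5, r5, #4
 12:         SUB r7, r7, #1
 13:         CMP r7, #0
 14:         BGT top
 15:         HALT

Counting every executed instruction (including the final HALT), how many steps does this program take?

35

after MOV r1, #9: r1=9
after MOV r6, #7: r6=7
after MOV r7, #3: r7=3
after MOV r5, #0: r5=0
after LDR r1, [r5]: r1=M[0]=-2
after SUB r6, r6, r1: r6=7-(-2)=9
after LDR r6, [r5]: r6=M[0]=-2
after XOR r1, r1, r6: r1=(-2)^(-2)=0
after LDR r6, [r5]: r6=M[0]=-2
after OR r1, r1, r6: r1=0|(-2)=-2
after ADD r5, r5, #4: r5=0+4=4
after SUB r7, r7, #1: r7=3-1=2
CMP r7, #0  (cmp 2,0)
BGT top: taken
after LDR r1, [r5]: r1=M[4]=-7
after SUB r6, r6, r1: r6=(-2)-(-7)=5
after LDR r6, [r5]: r6=M[4]=-7
after XOR r1, r1, r6: r1=(-7)^(-7)=0
after LDR r6, [r5]: r6=M[4]=-7
after OR r1, r1, r6: r1=0|(-7)=-7
after ADD r5, r5, #4: r5=4+4=8
after SUB r7, r7, #1: r7=2-1=1
CMP r7, #0  (cmp 1,0)
BGT top: taken
after LDR r1, [r5]: r1=M[8]=24
after SUB r6, r6, r1: r6=(-7)-24=-31
after LDR r6, [r5]: r6=M[8]=24
after XOR r1, r1, r6: r1=24^24=0
after LDR r6, [r5]: r6=M[8]=24
after OR r1, r1, r6: r1=0|24=24
after ADD r5, r5, #4: r5=8+4=12
after SUB r7, r7, #1: r7=1-1=0
CMP r7, #0  (cmp 0,0)
BGT top: not taken
halt.
Total executed instructions: 35.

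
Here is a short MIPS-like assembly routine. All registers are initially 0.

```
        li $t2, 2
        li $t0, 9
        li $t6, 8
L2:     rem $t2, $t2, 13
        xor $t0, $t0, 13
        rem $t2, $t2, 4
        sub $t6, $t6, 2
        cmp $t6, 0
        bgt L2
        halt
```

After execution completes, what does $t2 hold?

$t2=2
$t0=9
$t6=8
$t2=2%13=2
$t0=9^13=4
$t2=2%4=2
$t6=8-2=6
cmp $t6, 0  (cmp 6,0)
bgt L2: taken
$t2=2%13=2
$t0=4^13=9
$t2=2%4=2
$t6=6-2=4
cmp $t6, 0  (cmp 4,0)
bgt L2: taken
$t2=2%13=2
$t0=9^13=4
$t2=2%4=2
$t6=4-2=2
cmp $t6, 0  (cmp 2,0)
bgt L2: taken
$t2=2%13=2
$t0=4^13=9
$t2=2%4=2
$t6=2-2=0
cmp $t6, 0  (cmp 0,0)
bgt L2: not taken
halt.

2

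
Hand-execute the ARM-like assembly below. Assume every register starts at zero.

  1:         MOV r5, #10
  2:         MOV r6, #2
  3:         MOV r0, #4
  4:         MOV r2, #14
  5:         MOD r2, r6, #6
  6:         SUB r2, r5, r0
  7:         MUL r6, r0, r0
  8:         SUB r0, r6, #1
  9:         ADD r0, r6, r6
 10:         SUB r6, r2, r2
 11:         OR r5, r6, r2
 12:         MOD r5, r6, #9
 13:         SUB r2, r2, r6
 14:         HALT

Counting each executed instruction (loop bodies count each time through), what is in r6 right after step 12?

after MOV r5, #10: r5=10
after MOV r6, #2: r6=2
after MOV r0, #4: r0=4
after MOV r2, #14: r2=14
after MOD r2, r6, #6: r2=2%6=2
after SUB r2, r5, r0: r2=10-4=6
after MUL r6, r0, r0: r6=4*4=16
after SUB r0, r6, #1: r0=16-1=15
after ADD r0, r6, r6: r0=16+16=32
after SUB r6, r2, r2: r6=6-6=0
after OR r5, r6, r2: r5=0|6=6
after MOD r5, r6, #9: r5=0%9=0
After step 12: r6 = 0.

0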